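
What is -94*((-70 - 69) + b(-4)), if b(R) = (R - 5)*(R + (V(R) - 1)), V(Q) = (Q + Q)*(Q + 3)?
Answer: 15604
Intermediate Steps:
V(Q) = 2*Q*(3 + Q) (V(Q) = (2*Q)*(3 + Q) = 2*Q*(3 + Q))
b(R) = (-5 + R)*(-1 + R + 2*R*(3 + R)) (b(R) = (R - 5)*(R + (2*R*(3 + R) - 1)) = (-5 + R)*(R + (-1 + 2*R*(3 + R))) = (-5 + R)*(-1 + R + 2*R*(3 + R)))
-94*((-70 - 69) + b(-4)) = -94*((-70 - 69) + (5 - 36*(-4) - 3*(-4)**2 + 2*(-4)**3)) = -94*(-139 + (5 + 144 - 3*16 + 2*(-64))) = -94*(-139 + (5 + 144 - 48 - 128)) = -94*(-139 - 27) = -94*(-166) = 15604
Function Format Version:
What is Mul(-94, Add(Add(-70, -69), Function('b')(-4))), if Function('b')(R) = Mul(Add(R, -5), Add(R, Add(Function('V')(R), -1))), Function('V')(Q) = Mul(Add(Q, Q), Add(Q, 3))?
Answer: 15604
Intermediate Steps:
Function('V')(Q) = Mul(2, Q, Add(3, Q)) (Function('V')(Q) = Mul(Mul(2, Q), Add(3, Q)) = Mul(2, Q, Add(3, Q)))
Function('b')(R) = Mul(Add(-5, R), Add(-1, R, Mul(2, R, Add(3, R)))) (Function('b')(R) = Mul(Add(R, -5), Add(R, Add(Mul(2, R, Add(3, R)), -1))) = Mul(Add(-5, R), Add(R, Add(-1, Mul(2, R, Add(3, R))))) = Mul(Add(-5, R), Add(-1, R, Mul(2, R, Add(3, R)))))
Mul(-94, Add(Add(-70, -69), Function('b')(-4))) = Mul(-94, Add(Add(-70, -69), Add(5, Mul(-36, -4), Mul(-3, Pow(-4, 2)), Mul(2, Pow(-4, 3))))) = Mul(-94, Add(-139, Add(5, 144, Mul(-3, 16), Mul(2, -64)))) = Mul(-94, Add(-139, Add(5, 144, -48, -128))) = Mul(-94, Add(-139, -27)) = Mul(-94, -166) = 15604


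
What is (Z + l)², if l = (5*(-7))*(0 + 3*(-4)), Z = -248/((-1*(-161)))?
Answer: 4538986384/25921 ≈ 1.7511e+5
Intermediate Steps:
Z = -248/161 ≈ -1.5404
l = 420 (l = -35*(0 - 12) = -35*(-12) = 420)
(Z + l)² = (-248/161 + 420)² = (67372/161)² = 4538986384/25921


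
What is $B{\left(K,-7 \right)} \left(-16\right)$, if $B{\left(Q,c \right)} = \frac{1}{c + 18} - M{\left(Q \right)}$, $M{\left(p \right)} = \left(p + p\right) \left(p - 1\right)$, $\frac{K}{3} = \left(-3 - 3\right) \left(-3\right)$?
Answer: $\frac{1007408}{11} \approx 91583.0$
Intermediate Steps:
$K = 54$ ($K = 3 \left(-3 - 3\right) \left(-3\right) = 3 \left(\left(-6\right) \left(-3\right)\right) = 3 \cdot 18 = 54$)
$M{\left(p \right)} = 2 p \left(-1 + p\right)$
$B{\left(Q,c \right)} = \frac{1}{18 + c} - 2 Q \left(-1 + Q\right)$ ($B{\left(Q,c \right)} = \frac{1}{c + 18} - 2 Q \left(-1 + Q\right) = \frac{1}{18 + c} - 2 Q \left(-1 + Q\right)$)
$B{\left(K,-7 \right)} \left(-16\right) = \frac{1 - 1944 \left(-1 + 54\right) - 108 \left(-7\right) \left(-1 + 54\right)}{18 - 7} \left(-16\right) = \frac{1 - 1944 \cdot 53 - 108 \left(-7\right) 53}{11} \left(-16\right) = \frac{1 - 103032 + 40068}{11} \left(-16\right) = \frac{1}{11} \left(-62963\right) \left(-16\right) = \left(- \frac{62963}{11}\right) \left(-16\right) = \frac{1007408}{11}$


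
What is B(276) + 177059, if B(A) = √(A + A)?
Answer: 177059 + 2*√138 ≈ 1.7708e+5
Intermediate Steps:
B(A) = √2*√A (B(A) = √(2*A) = √2*√A)
B(276) + 177059 = √2*√276 + 177059 = √2*(2*√69) + 177059 = 2*√138 + 177059 = 177059 + 2*√138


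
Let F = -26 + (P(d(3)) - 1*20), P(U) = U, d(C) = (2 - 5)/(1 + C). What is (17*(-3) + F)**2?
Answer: 152881/16 ≈ 9555.1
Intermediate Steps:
d(C) = -3/(1 + C)
F = -187/4 (F = -26 + (-3/(1 + 3) - 1*20) = -26 + (-3/4 - 20) = -26 - 83/4 = -187/4 ≈ -46.750)
(17*(-3) + F)**2 = (17*(-3) - 187/4)**2 = (-51 - 187/4)**2 = (-391/4)**2 = 152881/16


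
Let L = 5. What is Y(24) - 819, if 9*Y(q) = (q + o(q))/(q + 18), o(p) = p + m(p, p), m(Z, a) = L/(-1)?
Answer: -309539/378 ≈ -818.89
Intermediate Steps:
m(Z, a) = -5 (m(Z, a) = 5/(-1) = 5*(-1) = -5)
o(p) = -5 + p (o(p) = p - 5 = -5 + p)
Y(q) = (-5 + 2*q)/(9*(18 + q)) (Y(q) = ((q + (-5 + q))/(q + 18))/9 = ((-5 + 2*q)/(18 + q))/9 = (-5 + 2*q)/(9*(18 + q)))
Y(24) - 819 = (-5 + 2*24)/(9*(18 + 24)) - 819 = (⅑)*(-5 + 48)/42 - 819 = (⅑)*(1/42)*43 - 819 = 43/378 - 819 = -309539/378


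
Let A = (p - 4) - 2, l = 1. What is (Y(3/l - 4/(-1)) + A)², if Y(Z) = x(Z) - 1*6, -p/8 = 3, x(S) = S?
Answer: 841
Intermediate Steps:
p = -24 (p = -8*3 = -24)
A = -30 (A = (-24 - 4) - 2 = -28 - 2 = -30)
Y(Z) = -6 + Z (Y(Z) = Z - 1*6 = Z - 6 = -6 + Z)
(Y(3/l - 4/(-1)) + A)² = ((-6 + (3/1 - 4/(-1))) - 30)² = ((-6 + (3*1 - 4*(-1))) - 30)² = ((-6 + (3 + 4)) - 30)² = ((-6 + 7) - 30)² = (1 - 30)² = (-29)² = 841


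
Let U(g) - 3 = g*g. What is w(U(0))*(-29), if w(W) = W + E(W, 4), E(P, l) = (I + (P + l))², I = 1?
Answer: -1943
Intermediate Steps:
U(g) = 3 + g² (U(g) = 3 + g*g = 3 + g²)
E(P, l) = (1 + P + l)² (E(P, l) = (1 + (P + l))² = (1 + P + l)²)
w(W) = W + (5 + W)² (w(W) = W + (1 + W + 4)² = W + (5 + W)²)
w(U(0))*(-29) = ((3 + 0²) + (5 + (3 + 0²))²)*(-29) = ((3 + 0) + (5 + (3 + 0))²)*(-29) = (3 + (5 + 3)²)*(-29) = (3 + 8²)*(-29) = (3 + 64)*(-29) = 67*(-29) = -1943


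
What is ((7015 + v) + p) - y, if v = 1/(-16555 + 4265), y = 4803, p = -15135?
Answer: -158823671/12290 ≈ -12923.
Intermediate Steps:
v = -1/12290 (v = 1/(-12290) = -1/12290 ≈ -8.1367e-5)
((7015 + v) + p) - y = ((7015 - 1/12290) - 15135) - 1*4803 = (86214349/12290 - 15135) - 4803 = -99794801/12290 - 4803 = -158823671/12290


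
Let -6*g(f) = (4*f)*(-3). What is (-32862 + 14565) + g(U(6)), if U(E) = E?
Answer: -18285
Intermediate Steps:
g(f) = 2*f (g(f) = -4*f*(-3)/6 = -(-2)*f = 2*f)
(-32862 + 14565) + g(U(6)) = (-32862 + 14565) + 2*6 = -18297 + 12 = -18285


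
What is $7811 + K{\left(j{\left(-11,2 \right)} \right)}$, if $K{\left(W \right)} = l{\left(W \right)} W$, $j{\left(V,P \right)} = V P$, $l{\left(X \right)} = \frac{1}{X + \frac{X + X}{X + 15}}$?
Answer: $\frac{39062}{5} \approx 7812.4$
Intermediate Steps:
$l{\left(X \right)} = \frac{1}{X + \frac{2 X}{15 + X}}$
$j{\left(V,P \right)} = P V$
$K{\left(W \right)} = \frac{15 + W}{17 + W}$ ($K{\left(W \right)} = \frac{15 + W}{W \left(17 + W\right)} W = \frac{15 + W}{17 + W}$)
$7811 + K{\left(j{\left(-11,2 \right)} \right)} = 7811 + \frac{15 + 2 \left(-11\right)}{17 + 2 \left(-11\right)} = 7811 + \frac{15 - 22}{17 - 22} = 7811 + \frac{1}{-5} \left(-7\right) = 7811 - - \frac{7}{5} = 7811 + \frac{7}{5} = \frac{39062}{5}$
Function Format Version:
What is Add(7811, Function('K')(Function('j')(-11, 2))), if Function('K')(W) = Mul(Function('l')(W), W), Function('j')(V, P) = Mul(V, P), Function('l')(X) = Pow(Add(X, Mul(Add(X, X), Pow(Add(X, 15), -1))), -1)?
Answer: Rational(39062, 5) ≈ 7812.4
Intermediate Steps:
Function('l')(X) = Pow(Add(X, Mul(2, X, Pow(Add(15, X), -1))), -1) (Function('l')(X) = Pow(Add(X, Mul(Mul(2, X), Pow(Add(15, X), -1))), -1) = Pow(Add(X, Mul(2, X, Pow(Add(15, X), -1))), -1))
Function('j')(V, P) = Mul(P, V)
Function('K')(W) = Mul(Pow(Add(17, W), -1), Add(15, W)) (Function('K')(W) = Mul(Mul(Pow(W, -1), Pow(Add(17, W), -1), Add(15, W)), W) = Mul(Pow(Add(17, W), -1), Add(15, W)))
Add(7811, Function('K')(Function('j')(-11, 2))) = Add(7811, Mul(Pow(Add(17, Mul(2, -11)), -1), Add(15, Mul(2, -11)))) = Add(7811, Mul(Pow(Add(17, -22), -1), Add(15, -22))) = Add(7811, Mul(Pow(-5, -1), -7)) = Add(7811, Mul(Rational(-1, 5), -7)) = Add(7811, Rational(7, 5)) = Rational(39062, 5)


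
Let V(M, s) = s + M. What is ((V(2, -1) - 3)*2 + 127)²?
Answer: 15129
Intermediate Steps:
V(M, s) = M + s
((V(2, -1) - 3)*2 + 127)² = (((2 - 1) - 3)*2 + 127)² = ((1 - 3)*2 + 127)² = (-2*2 + 127)² = (-4 + 127)² = 123² = 15129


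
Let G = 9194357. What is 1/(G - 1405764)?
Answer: 1/7788593 ≈ 1.2839e-7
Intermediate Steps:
1/(G - 1405764) = 1/(9194357 - 1405764) = 1/7788593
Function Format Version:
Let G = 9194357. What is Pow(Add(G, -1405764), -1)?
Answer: Rational(1, 7788593) ≈ 1.2839e-7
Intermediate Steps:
Pow(Add(G, -1405764), -1) = Pow(Add(9194357, -1405764), -1) = Pow(7788593, -1) = Rational(1, 7788593)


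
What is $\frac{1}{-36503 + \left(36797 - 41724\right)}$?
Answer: $- \frac{1}{41430} \approx -2.4137 \cdot 10^{-5}$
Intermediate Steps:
$\frac{1}{-36503 + \left(36797 - 41724\right)} = \frac{1}{-36503 - 4927} = \frac{1}{-41430} = - \frac{1}{41430}$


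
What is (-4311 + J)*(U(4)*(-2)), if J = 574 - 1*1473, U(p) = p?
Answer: 41680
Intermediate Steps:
J = -899 (J = 574 - 1473 = -899)
(-4311 + J)*(U(4)*(-2)) = (-4311 - 899)*(4*(-2)) = -5210*(-8) = 41680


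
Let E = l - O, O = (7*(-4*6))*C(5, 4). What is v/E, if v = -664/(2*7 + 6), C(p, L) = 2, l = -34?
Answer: -83/755 ≈ -0.10993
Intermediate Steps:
O = -336 (O = (7*(-4*6))*2 = (7*(-24))*2 = -168*2 = -336)
v = -166/5 (v = -664/(14 + 6) = -664/20 = -664*1/20 = -166/5 ≈ -33.200)
E = 302 (E = -34 - 1*(-336) = -34 + 336 = 302)
v/E = -166/5/302 = -166/5*1/302 = -83/755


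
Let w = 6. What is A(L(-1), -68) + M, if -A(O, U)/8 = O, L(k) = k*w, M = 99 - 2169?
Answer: -2022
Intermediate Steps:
M = -2070
L(k) = 6*k (L(k) = k*6 = 6*k)
A(O, U) = -8*O
A(L(-1), -68) + M = -48*(-1) - 2070 = -8*(-6) - 2070 = 48 - 2070 = -2022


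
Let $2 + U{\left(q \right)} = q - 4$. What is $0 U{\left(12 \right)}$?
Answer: $0$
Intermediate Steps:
$U{\left(q \right)} = -6 + q$ ($U{\left(q \right)} = -2 + \left(q - 4\right) = -2 + \left(-4 + q\right) = -6 + q$)
$0 U{\left(12 \right)} = 0 \left(-6 + 12\right) = 0 \cdot 6 = 0$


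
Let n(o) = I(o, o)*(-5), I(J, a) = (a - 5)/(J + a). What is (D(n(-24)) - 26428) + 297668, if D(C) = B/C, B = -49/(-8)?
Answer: 39329506/145 ≈ 2.7124e+5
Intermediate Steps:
I(J, a) = (-5 + a)/(J + a)
n(o) = -5*(-5 + o)/(2*o) (n(o) = ((-5 + o)/(o + o))*(-5) = ((-5 + o)/((2*o)))*(-5) = ((1/(2*o))*(-5 + o))*(-5) = ((-5 + o)/(2*o))*(-5) = -5*(-5 + o)/(2*o))
B = 49/8 (B = -49*(-⅛) = 49/8 ≈ 6.1250)
D(C) = 49/(8*C)
(D(n(-24)) - 26428) + 297668 = (49/(8*(((5/2)*(5 - 1*(-24))/(-24)))) - 26428) + 297668 = (49/(8*(((5/2)*(-1/24)*(5 + 24)))) - 26428) + 297668 = (49/(8*(((5/2)*(-1/24)*29))) - 26428) + 297668 = (49/(8*(-145/48)) - 26428) + 297668 = ((49/8)*(-48/145) - 26428) + 297668 = (-294/145 - 26428) + 297668 = -3832354/145 + 297668 = 39329506/145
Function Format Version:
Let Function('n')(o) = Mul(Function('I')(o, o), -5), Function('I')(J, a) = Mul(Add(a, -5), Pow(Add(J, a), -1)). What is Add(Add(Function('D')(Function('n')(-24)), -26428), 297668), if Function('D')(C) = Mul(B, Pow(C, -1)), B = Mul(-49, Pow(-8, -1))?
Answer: Rational(39329506, 145) ≈ 2.7124e+5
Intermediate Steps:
Function('I')(J, a) = Mul(Pow(Add(J, a), -1), Add(-5, a)) (Function('I')(J, a) = Mul(Add(-5, a), Pow(Add(J, a), -1)) = Mul(Pow(Add(J, a), -1), Add(-5, a)))
Function('n')(o) = Mul(Rational(-5, 2), Pow(o, -1), Add(-5, o)) (Function('n')(o) = Mul(Mul(Pow(Add(o, o), -1), Add(-5, o)), -5) = Mul(Mul(Pow(Mul(2, o), -1), Add(-5, o)), -5) = Mul(Mul(Mul(Rational(1, 2), Pow(o, -1)), Add(-5, o)), -5) = Mul(Mul(Rational(1, 2), Pow(o, -1), Add(-5, o)), -5) = Mul(Rational(-5, 2), Pow(o, -1), Add(-5, o)))
B = Rational(49, 8) (B = Mul(-49, Rational(-1, 8)) = Rational(49, 8) ≈ 6.1250)
Function('D')(C) = Mul(Rational(49, 8), Pow(C, -1))
Add(Add(Function('D')(Function('n')(-24)), -26428), 297668) = Add(Add(Mul(Rational(49, 8), Pow(Mul(Rational(5, 2), Pow(-24, -1), Add(5, Mul(-1, -24))), -1)), -26428), 297668) = Add(Add(Mul(Rational(49, 8), Pow(Mul(Rational(5, 2), Rational(-1, 24), Add(5, 24)), -1)), -26428), 297668) = Add(Add(Mul(Rational(49, 8), Pow(Mul(Rational(5, 2), Rational(-1, 24), 29), -1)), -26428), 297668) = Add(Add(Mul(Rational(49, 8), Pow(Rational(-145, 48), -1)), -26428), 297668) = Add(Add(Mul(Rational(49, 8), Rational(-48, 145)), -26428), 297668) = Add(Add(Rational(-294, 145), -26428), 297668) = Add(Rational(-3832354, 145), 297668) = Rational(39329506, 145)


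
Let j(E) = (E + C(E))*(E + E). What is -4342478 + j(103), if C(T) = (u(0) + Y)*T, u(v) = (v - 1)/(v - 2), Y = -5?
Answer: -4416741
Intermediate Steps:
u(v) = (-1 + v)/(-2 + v)
C(T) = -9*T/2 (C(T) = ((-1 + 0)/(-2 + 0) - 5)*T = (-1/(-2) - 5)*T = (-½*(-1) - 5)*T = (½ - 5)*T = -9*T/2)
j(E) = -7*E² (j(E) = (E - 9*E/2)*(E + E) = (-7*E/2)*(2*E) = -7*E²)
-4342478 + j(103) = -4342478 - 7*103² = -4342478 - 7*10609 = -4342478 - 74263 = -4416741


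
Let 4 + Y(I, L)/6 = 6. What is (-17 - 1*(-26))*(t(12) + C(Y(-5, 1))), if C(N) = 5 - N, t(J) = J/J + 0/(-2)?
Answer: -54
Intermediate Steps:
Y(I, L) = 12 (Y(I, L) = -24 + 6*6 = -24 + 36 = 12)
t(J) = 1 (t(J) = 1 + 0*(-½) = 1 + 0 = 1)
(-17 - 1*(-26))*(t(12) + C(Y(-5, 1))) = (-17 - 1*(-26))*(1 + (5 - 1*12)) = (-17 + 26)*(1 + (5 - 12)) = 9*(1 - 7) = 9*(-6) = -54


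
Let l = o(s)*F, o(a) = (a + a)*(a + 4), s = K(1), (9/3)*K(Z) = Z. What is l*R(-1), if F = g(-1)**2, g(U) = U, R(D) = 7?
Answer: 182/9 ≈ 20.222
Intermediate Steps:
K(Z) = Z/3
s = 1/3 (s = (1/3)*1 = 1/3 ≈ 0.33333)
o(a) = 2*a*(4 + a) (o(a) = (2*a)*(4 + a) = 2*a*(4 + a))
F = 1 (F = (-1)**2 = 1)
l = 26/9 (l = (2*(1/3)*(4 + 1/3))*1 = (2*(1/3)*(13/3))*1 = (26/9)*1 = 26/9 ≈ 2.8889)
l*R(-1) = (26/9)*7 = 182/9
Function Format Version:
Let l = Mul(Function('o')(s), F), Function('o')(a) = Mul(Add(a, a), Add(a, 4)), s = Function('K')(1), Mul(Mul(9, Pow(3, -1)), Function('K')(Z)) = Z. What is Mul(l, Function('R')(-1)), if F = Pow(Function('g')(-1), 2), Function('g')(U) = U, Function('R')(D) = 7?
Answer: Rational(182, 9) ≈ 20.222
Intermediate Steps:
Function('K')(Z) = Mul(Rational(1, 3), Z)
s = Rational(1, 3) (s = Mul(Rational(1, 3), 1) = Rational(1, 3) ≈ 0.33333)
Function('o')(a) = Mul(2, a, Add(4, a)) (Function('o')(a) = Mul(Mul(2, a), Add(4, a)) = Mul(2, a, Add(4, a)))
F = 1 (F = Pow(-1, 2) = 1)
l = Rational(26, 9) (l = Mul(Mul(2, Rational(1, 3), Add(4, Rational(1, 3))), 1) = Mul(Mul(2, Rational(1, 3), Rational(13, 3)), 1) = Mul(Rational(26, 9), 1) = Rational(26, 9) ≈ 2.8889)
Mul(l, Function('R')(-1)) = Mul(Rational(26, 9), 7) = Rational(182, 9)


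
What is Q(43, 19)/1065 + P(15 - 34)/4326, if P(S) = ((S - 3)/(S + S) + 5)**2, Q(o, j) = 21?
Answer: 7460291/277199265 ≈ 0.026913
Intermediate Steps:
P(S) = (5 + (-3 + S)/(2*S))**2 (P(S) = ((-3 + S)/((2*S)) + 5)**2 = ((-3 + S)*(1/(2*S)) + 5)**2 = ((-3 + S)/(2*S) + 5)**2 = (5 + (-3 + S)/(2*S))**2)
Q(43, 19)/1065 + P(15 - 34)/4326 = 21/1065 + ((-3 + 11*(15 - 34))**2/(4*(15 - 34)**2))/4326 = 21*(1/1065) + ((1/4)*(-3 + 11*(-19))**2/(-19)**2)*(1/4326) = 7/355 + ((1/4)*(1/361)*(-3 - 209)**2)*(1/4326) = 7/355 + ((1/4)*(1/361)*(-212)**2)*(1/4326) = 7/355 + ((1/4)*(1/361)*44944)*(1/4326) = 7/355 + (11236/361)*(1/4326) = 7/355 + 5618/780843 = 7460291/277199265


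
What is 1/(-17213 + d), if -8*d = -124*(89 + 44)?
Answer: -2/30303 ≈ -6.6000e-5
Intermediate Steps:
d = 4123/2 (d = -(-31)*(89 + 44)/2 = -(-31)*133/2 = -⅛*(-16492) = 4123/2 ≈ 2061.5)
1/(-17213 + d) = 1/(-17213 + 4123/2) = 1/(-30303/2) = -2/30303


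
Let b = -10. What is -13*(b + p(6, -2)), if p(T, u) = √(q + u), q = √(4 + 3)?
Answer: 130 - 13*√(-2 + √7) ≈ 119.55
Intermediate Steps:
q = √7 ≈ 2.6458
p(T, u) = √(u + √7) (p(T, u) = √(√7 + u) = √(u + √7))
-13*(b + p(6, -2)) = -13*(-10 + √(-2 + √7)) = 130 - 13*√(-2 + √7)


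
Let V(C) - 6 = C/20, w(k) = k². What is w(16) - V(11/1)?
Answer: 4989/20 ≈ 249.45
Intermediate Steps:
V(C) = 6 + C/20
w(16) - V(11/1) = 16² - (6 + (11/1)/20) = 256 - (6 + (11*1)/20) = 256 - (6 + (1/20)*11) = 256 - (6 + 11/20) = 256 - 1*131/20 = 256 - 131/20 = 4989/20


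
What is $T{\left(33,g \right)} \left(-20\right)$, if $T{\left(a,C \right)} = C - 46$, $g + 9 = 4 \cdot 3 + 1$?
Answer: $840$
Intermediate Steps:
$g = 4$ ($g = -9 + \left(4 \cdot 3 + 1\right) = -9 + \left(12 + 1\right) = -9 + 13 = 4$)
$T{\left(a,C \right)} = -46 + C$
$T{\left(33,g \right)} \left(-20\right) = \left(-46 + 4\right) \left(-20\right) = \left(-42\right) \left(-20\right) = 840$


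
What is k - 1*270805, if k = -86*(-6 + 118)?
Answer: -280437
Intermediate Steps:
k = -9632 (k = -86*112 = -9632)
k - 1*270805 = -9632 - 1*270805 = -9632 - 270805 = -280437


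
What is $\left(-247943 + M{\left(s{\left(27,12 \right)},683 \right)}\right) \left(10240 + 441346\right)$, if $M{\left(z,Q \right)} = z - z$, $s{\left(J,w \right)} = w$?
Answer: $-111967587598$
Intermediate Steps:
$M{\left(z,Q \right)} = 0$
$\left(-247943 + M{\left(s{\left(27,12 \right)},683 \right)}\right) \left(10240 + 441346\right) = \left(-247943 + 0\right) \left(10240 + 441346\right) = \left(-247943\right) 451586 = -111967587598$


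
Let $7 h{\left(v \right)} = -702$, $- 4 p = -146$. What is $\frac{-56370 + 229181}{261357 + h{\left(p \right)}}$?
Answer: $\frac{1209677}{1828797} \approx 0.66146$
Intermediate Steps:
$p = \frac{73}{2}$ ($p = \left(- \frac{1}{4}\right) \left(-146\right) = \frac{73}{2} \approx 36.5$)
$h{\left(v \right)} = - \frac{702}{7}$ ($h{\left(v \right)} = \frac{1}{7} \left(-702\right) = - \frac{702}{7}$)
$\frac{-56370 + 229181}{261357 + h{\left(p \right)}} = \frac{-56370 + 229181}{261357 - \frac{702}{7}} = \frac{172811}{\frac{1828797}{7}} = 172811 \cdot \frac{7}{1828797} = \frac{1209677}{1828797}$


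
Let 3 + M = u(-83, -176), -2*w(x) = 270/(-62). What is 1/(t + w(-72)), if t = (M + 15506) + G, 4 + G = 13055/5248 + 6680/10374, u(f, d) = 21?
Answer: 843862656/13101228446755 ≈ 6.4411e-5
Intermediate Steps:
w(x) = 135/62 (w(x) = -135/(-62) = -135*(-1)/62 = -½*(-135/31) = 135/62)
M = 18 (M = -3 + 21 = 18)
G = -23640899/27221376 (G = -4 + (13055/5248 + 6680/10374) = -4 + (13055*(1/5248) + 6680*(1/10374)) = -4 + (13055/5248 + 3340/5187) = -4 + 85244605/27221376 = -23640899/27221376 ≈ -0.86847)
t = 422561000125/27221376 (t = (18 + 15506) - 23640899/27221376 = 15524 - 23640899/27221376 = 422561000125/27221376 ≈ 15523.)
1/(t + w(-72)) = 1/(422561000125/27221376 + 135/62) = 1/(13101228446755/843862656) = 843862656/13101228446755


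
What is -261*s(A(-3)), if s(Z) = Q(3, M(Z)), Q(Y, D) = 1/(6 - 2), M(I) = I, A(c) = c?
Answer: -261/4 ≈ -65.250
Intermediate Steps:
Q(Y, D) = 1/4
s(Z) = 1/4
-261*s(A(-3)) = -261*1/4 = -261/4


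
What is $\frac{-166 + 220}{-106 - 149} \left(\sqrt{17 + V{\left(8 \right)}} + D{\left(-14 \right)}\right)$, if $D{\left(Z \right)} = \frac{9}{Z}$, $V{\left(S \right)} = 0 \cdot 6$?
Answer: $\frac{81}{595} - \frac{18 \sqrt{17}}{85} \approx -0.73699$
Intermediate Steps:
$V{\left(S \right)} = 0$
$\frac{-166 + 220}{-106 - 149} \left(\sqrt{17 + V{\left(8 \right)}} + D{\left(-14 \right)}\right) = \frac{-166 + 220}{-106 - 149} \left(\sqrt{17 + 0} + \frac{9}{-14}\right) = \frac{54}{-255} \left(\sqrt{17} + 9 \left(- \frac{1}{14}\right)\right) = 54 \left(- \frac{1}{255}\right) \left(\sqrt{17} - \frac{9}{14}\right) = - \frac{18 \left(- \frac{9}{14} + \sqrt{17}\right)}{85} = \frac{81}{595} - \frac{18 \sqrt{17}}{85}$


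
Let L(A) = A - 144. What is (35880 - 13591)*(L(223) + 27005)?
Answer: 603675276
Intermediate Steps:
L(A) = -144 + A
(35880 - 13591)*(L(223) + 27005) = (35880 - 13591)*((-144 + 223) + 27005) = 22289*(79 + 27005) = 22289*27084 = 603675276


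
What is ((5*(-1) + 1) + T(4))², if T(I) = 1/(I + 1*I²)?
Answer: 6241/400 ≈ 15.602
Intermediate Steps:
T(I) = 1/(I + I²)
((5*(-1) + 1) + T(4))² = ((5*(-1) + 1) + 1/(4*(1 + 4)))² = ((-5 + 1) + (¼)/5)² = (-4 + (¼)*(⅕))² = (-4 + 1/20)² = (-79/20)² = 6241/400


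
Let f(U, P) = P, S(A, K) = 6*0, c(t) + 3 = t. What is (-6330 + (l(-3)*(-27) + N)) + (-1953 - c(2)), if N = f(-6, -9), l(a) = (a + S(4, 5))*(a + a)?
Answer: -8777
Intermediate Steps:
c(t) = -3 + t
S(A, K) = 0
l(a) = 2*a² (l(a) = (a + 0)*(a + a) = a*(2*a) = 2*a²)
N = -9
(-6330 + (l(-3)*(-27) + N)) + (-1953 - c(2)) = (-6330 + ((2*(-3)²)*(-27) - 9)) + (-1953 - (-3 + 2)) = (-6330 + ((2*9)*(-27) - 9)) + (-1953 - 1*(-1)) = (-6330 + (18*(-27) - 9)) + (-1953 + 1) = (-6330 + (-486 - 9)) - 1952 = (-6330 - 495) - 1952 = -6825 - 1952 = -8777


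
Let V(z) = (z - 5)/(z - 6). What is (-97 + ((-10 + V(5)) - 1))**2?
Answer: 11664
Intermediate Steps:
V(z) = (-5 + z)/(-6 + z)
(-97 + ((-10 + V(5)) - 1))**2 = (-97 + ((-10 + (-5 + 5)/(-6 + 5)) - 1))**2 = (-97 + ((-10 + 0/(-1)) - 1))**2 = (-97 + ((-10 - 1*0) - 1))**2 = (-97 + ((-10 + 0) - 1))**2 = (-97 + (-10 - 1))**2 = (-97 - 11)**2 = (-108)**2 = 11664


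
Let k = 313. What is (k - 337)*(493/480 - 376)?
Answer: 179987/20 ≈ 8999.3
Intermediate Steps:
(k - 337)*(493/480 - 376) = (313 - 337)*(493/480 - 376) = -24*(493*(1/480) - 376) = -24*(493/480 - 376) = -24*(-179987/480) = 179987/20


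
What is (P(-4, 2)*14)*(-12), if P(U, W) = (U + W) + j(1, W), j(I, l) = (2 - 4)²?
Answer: -336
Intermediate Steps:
j(I, l) = 4 (j(I, l) = (-2)² = 4)
P(U, W) = 4 + U + W (P(U, W) = (U + W) + 4 = 4 + U + W)
(P(-4, 2)*14)*(-12) = ((4 - 4 + 2)*14)*(-12) = (2*14)*(-12) = 28*(-12) = -336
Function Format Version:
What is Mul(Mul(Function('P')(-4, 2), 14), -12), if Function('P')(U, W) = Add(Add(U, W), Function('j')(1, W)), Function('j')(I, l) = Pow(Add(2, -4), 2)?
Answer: -336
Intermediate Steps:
Function('j')(I, l) = 4 (Function('j')(I, l) = Pow(-2, 2) = 4)
Function('P')(U, W) = Add(4, U, W) (Function('P')(U, W) = Add(Add(U, W), 4) = Add(4, U, W))
Mul(Mul(Function('P')(-4, 2), 14), -12) = Mul(Mul(Add(4, -4, 2), 14), -12) = Mul(Mul(2, 14), -12) = Mul(28, -12) = -336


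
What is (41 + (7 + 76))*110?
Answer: 13640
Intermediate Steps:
(41 + (7 + 76))*110 = (41 + 83)*110 = 124*110 = 13640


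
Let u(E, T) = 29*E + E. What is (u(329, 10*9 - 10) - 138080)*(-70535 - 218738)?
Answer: 37087691330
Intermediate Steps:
u(E, T) = 30*E
(u(329, 10*9 - 10) - 138080)*(-70535 - 218738) = (30*329 - 138080)*(-70535 - 218738) = (9870 - 138080)*(-289273) = -128210*(-289273) = 37087691330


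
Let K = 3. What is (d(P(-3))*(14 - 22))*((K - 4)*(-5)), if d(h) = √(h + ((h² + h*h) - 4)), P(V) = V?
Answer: -40*√11 ≈ -132.67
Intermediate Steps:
d(h) = √(-4 + h + 2*h²) (d(h) = √(h + ((h² + h²) - 4)) = √(h + (2*h² - 4)) = √(h + (-4 + 2*h²)) = √(-4 + h + 2*h²))
(d(P(-3))*(14 - 22))*((K - 4)*(-5)) = (√(-4 - 3 + 2*(-3)²)*(14 - 22))*((3 - 4)*(-5)) = (√(-4 - 3 + 2*9)*(-8))*(-1*(-5)) = (√(-4 - 3 + 18)*(-8))*5 = (√11*(-8))*5 = -8*√11*5 = -40*√11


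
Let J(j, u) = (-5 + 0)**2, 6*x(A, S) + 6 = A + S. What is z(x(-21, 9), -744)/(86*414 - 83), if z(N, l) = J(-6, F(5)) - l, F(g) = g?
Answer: 769/35521 ≈ 0.021649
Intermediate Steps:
x(A, S) = -1 + A/6 + S/6 (x(A, S) = -1 + (A + S)/6 = -1 + (A/6 + S/6) = -1 + A/6 + S/6)
J(j, u) = 25 (J(j, u) = (-5)**2 = 25)
z(N, l) = 25 - l
z(x(-21, 9), -744)/(86*414 - 83) = (25 - 1*(-744))/(86*414 - 83) = (25 + 744)/(35604 - 83) = 769/35521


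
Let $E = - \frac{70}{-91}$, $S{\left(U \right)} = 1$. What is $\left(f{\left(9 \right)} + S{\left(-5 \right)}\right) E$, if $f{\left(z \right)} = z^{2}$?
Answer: $\frac{820}{13} \approx 63.077$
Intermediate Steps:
$E = \frac{10}{13}$ ($E = \left(-70\right) \left(- \frac{1}{91}\right) = \frac{10}{13} \approx 0.76923$)
$\left(f{\left(9 \right)} + S{\left(-5 \right)}\right) E = \left(9^{2} + 1\right) \frac{10}{13} = \left(81 + 1\right) \frac{10}{13} = 82 \cdot \frac{10}{13} = \frac{820}{13}$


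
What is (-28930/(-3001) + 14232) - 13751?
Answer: 1472411/3001 ≈ 490.64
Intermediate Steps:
(-28930/(-3001) + 14232) - 13751 = (-28930*(-1/3001) + 14232) - 13751 = (28930/3001 + 14232) - 13751 = 42739162/3001 - 13751 = 1472411/3001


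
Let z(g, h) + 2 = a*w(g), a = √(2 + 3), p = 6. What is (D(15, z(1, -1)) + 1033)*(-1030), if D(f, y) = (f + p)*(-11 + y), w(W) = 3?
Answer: -782800 - 64890*√5 ≈ -9.2790e+5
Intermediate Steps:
a = √5 ≈ 2.2361
z(g, h) = -2 + 3*√5 (z(g, h) = -2 + √5*3 = -2 + 3*√5)
D(f, y) = (-11 + y)*(6 + f) (D(f, y) = (f + 6)*(-11 + y) = (6 + f)*(-11 + y) = (-11 + y)*(6 + f))
(D(15, z(1, -1)) + 1033)*(-1030) = ((-66 - 11*15 + 6*(-2 + 3*√5) + 15*(-2 + 3*√5)) + 1033)*(-1030) = ((-66 - 165 + (-12 + 18*√5) + (-30 + 45*√5)) + 1033)*(-1030) = ((-273 + 63*√5) + 1033)*(-1030) = (760 + 63*√5)*(-1030) = -782800 - 64890*√5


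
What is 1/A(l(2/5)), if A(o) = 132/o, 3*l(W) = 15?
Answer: 5/132 ≈ 0.037879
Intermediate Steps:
l(W) = 5 (l(W) = (⅓)*15 = 5)
1/A(l(2/5)) = 1/(132/5) = 5/132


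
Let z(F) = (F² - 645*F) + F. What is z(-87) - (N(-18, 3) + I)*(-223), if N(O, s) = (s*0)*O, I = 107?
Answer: 87458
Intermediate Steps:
N(O, s) = 0 (N(O, s) = 0*O = 0)
z(F) = F² - 644*F
z(-87) - (N(-18, 3) + I)*(-223) = -87*(-644 - 87) - (0 + 107)*(-223) = -87*(-731) - 107*(-223) = 63597 - 1*(-23861) = 63597 + 23861 = 87458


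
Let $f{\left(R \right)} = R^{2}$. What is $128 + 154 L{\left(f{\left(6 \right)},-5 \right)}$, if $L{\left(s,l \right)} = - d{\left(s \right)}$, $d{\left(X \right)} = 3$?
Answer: $-334$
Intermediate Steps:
$L{\left(s,l \right)} = -3$ ($L{\left(s,l \right)} = \left(-1\right) 3 = -3$)
$128 + 154 L{\left(f{\left(6 \right)},-5 \right)} = 128 + 154 \left(-3\right) = 128 - 462 = -334$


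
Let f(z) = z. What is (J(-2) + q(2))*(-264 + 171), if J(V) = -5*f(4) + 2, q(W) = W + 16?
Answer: 0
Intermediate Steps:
q(W) = 16 + W
J(V) = -18 (J(V) = -5*4 + 2 = -20 + 2 = -18)
(J(-2) + q(2))*(-264 + 171) = (-18 + (16 + 2))*(-264 + 171) = (-18 + 18)*(-93) = 0*(-93) = 0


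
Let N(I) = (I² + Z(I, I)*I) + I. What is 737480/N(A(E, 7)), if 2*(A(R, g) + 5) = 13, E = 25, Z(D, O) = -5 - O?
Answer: -368740/3 ≈ -1.2291e+5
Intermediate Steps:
A(R, g) = 3/2 (A(R, g) = -5 + (½)*13 = -5 + 13/2 = 3/2)
N(I) = I + I² + I*(-5 - I) (N(I) = (I² + (-5 - I)*I) + I = (I² + I*(-5 - I)) + I = I + I² + I*(-5 - I))
737480/N(A(E, 7)) = 737480/((-4*3/2)) = 737480/(-6) = 737480*(-⅙) = -368740/3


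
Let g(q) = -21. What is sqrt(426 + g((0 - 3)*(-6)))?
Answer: 9*sqrt(5) ≈ 20.125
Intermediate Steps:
sqrt(426 + g((0 - 3)*(-6))) = sqrt(426 - 21) = sqrt(405) = 9*sqrt(5)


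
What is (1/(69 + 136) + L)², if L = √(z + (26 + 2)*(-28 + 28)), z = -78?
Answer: -3277949/42025 + 2*I*√78/205 ≈ -78.0 + 0.086164*I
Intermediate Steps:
L = I*√78 (L = √(-78 + (26 + 2)*(-28 + 28)) = √(-78 + 28*0) = √(-78 + 0) = √(-78) = I*√78 ≈ 8.8318*I)
(1/(69 + 136) + L)² = (1/(69 + 136) + I*√78)² = (1/205 + I*√78)²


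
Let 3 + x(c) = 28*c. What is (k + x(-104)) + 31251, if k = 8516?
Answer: 36852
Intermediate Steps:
x(c) = -3 + 28*c
(k + x(-104)) + 31251 = (8516 + (-3 + 28*(-104))) + 31251 = (8516 + (-3 - 2912)) + 31251 = (8516 - 2915) + 31251 = 5601 + 31251 = 36852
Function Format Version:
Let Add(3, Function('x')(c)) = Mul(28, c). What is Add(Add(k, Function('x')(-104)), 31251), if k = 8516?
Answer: 36852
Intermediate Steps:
Function('x')(c) = Add(-3, Mul(28, c))
Add(Add(k, Function('x')(-104)), 31251) = Add(Add(8516, Add(-3, Mul(28, -104))), 31251) = Add(Add(8516, Add(-3, -2912)), 31251) = Add(Add(8516, -2915), 31251) = Add(5601, 31251) = 36852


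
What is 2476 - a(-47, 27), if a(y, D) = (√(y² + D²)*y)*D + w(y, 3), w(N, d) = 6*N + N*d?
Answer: 2899 + 1269*√2938 ≈ 71683.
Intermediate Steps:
a(y, D) = 9*y + D*y*√(D² + y²) (a(y, D) = (√(y² + D²)*y)*D + y*(6 + 3) = (√(D² + y²)*y)*D + y*9 = (y*√(D² + y²))*D + 9*y = D*y*√(D² + y²) + 9*y = 9*y + D*y*√(D² + y²))
2476 - a(-47, 27) = 2476 - (-47)*(9 + 27*√(27² + (-47)²)) = 2476 - (-47)*(9 + 27*√(729 + 2209)) = 2476 - (-47)*(9 + 27*√2938) = 2476 - (-423 - 1269*√2938) = 2476 + (423 + 1269*√2938) = 2899 + 1269*√2938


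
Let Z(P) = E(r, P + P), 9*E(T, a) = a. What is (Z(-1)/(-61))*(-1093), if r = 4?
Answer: -2186/549 ≈ -3.9818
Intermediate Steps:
E(T, a) = a/9
Z(P) = 2*P/9 (Z(P) = (P + P)/9 = (2*P)/9 = 2*P/9)
(Z(-1)/(-61))*(-1093) = (((2/9)*(-1))/(-61))*(-1093) = -2/9*(-1/61)*(-1093) = (2/549)*(-1093) = -2186/549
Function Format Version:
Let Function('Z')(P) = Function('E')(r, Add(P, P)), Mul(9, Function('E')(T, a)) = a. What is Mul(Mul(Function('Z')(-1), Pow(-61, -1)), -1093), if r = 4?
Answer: Rational(-2186, 549) ≈ -3.9818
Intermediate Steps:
Function('E')(T, a) = Mul(Rational(1, 9), a)
Function('Z')(P) = Mul(Rational(2, 9), P) (Function('Z')(P) = Mul(Rational(1, 9), Add(P, P)) = Mul(Rational(1, 9), Mul(2, P)) = Mul(Rational(2, 9), P))
Mul(Mul(Function('Z')(-1), Pow(-61, -1)), -1093) = Mul(Mul(Mul(Rational(2, 9), -1), Pow(-61, -1)), -1093) = Mul(Mul(Rational(-2, 9), Rational(-1, 61)), -1093) = Mul(Rational(2, 549), -1093) = Rational(-2186, 549)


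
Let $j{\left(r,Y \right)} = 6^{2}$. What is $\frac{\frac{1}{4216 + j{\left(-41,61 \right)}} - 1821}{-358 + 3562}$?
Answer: $- \frac{7742891}{13623408} \approx -0.56835$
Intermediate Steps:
$j{\left(r,Y \right)} = 36$
$\frac{\frac{1}{4216 + j{\left(-41,61 \right)}} - 1821}{-358 + 3562} = \frac{\frac{1}{4216 + 36} - 1821}{-358 + 3562} = \frac{\frac{1}{4252} - 1821}{3204} = \left(\frac{1}{4252} - 1821\right) \frac{1}{3204} = \left(- \frac{7742891}{4252}\right) \frac{1}{3204} = - \frac{7742891}{13623408}$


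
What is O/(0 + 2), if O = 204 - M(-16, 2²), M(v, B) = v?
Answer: 110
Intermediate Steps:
O = 220 (O = 204 - 1*(-16) = 204 + 16 = 220)
O/(0 + 2) = 220/(0 + 2) = 220/2 = 220*(½) = 110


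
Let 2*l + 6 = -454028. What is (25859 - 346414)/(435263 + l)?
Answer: -320555/208246 ≈ -1.5393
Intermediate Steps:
l = -227017 (l = -3 + (½)*(-454028) = -3 - 227014 = -227017)
(25859 - 346414)/(435263 + l) = (25859 - 346414)/(435263 - 227017) = -320555/208246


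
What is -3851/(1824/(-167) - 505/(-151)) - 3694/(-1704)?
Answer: 83091229667/162807828 ≈ 510.36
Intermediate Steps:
-3851/(1824/(-167) - 505/(-151)) - 3694/(-1704) = -3851/(1824*(-1/167) - 505*(-1/151)) - 3694*(-1/1704) = -3851/(-1824/167 + 505/151) + 1847/852 = -3851/(-191089/25217) + 1847/852 = -3851*(-25217/191089) + 1847/852 = 97110667/191089 + 1847/852 = 83091229667/162807828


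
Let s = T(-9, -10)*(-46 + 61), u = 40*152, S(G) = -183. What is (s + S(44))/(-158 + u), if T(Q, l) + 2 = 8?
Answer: -31/1974 ≈ -0.015704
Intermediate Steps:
u = 6080
T(Q, l) = 6 (T(Q, l) = -2 + 8 = 6)
s = 90 (s = 6*(-46 + 61) = 6*15 = 90)
(s + S(44))/(-158 + u) = (90 - 183)/(-158 + 6080) = -93/5922 = -93*1/5922 = -31/1974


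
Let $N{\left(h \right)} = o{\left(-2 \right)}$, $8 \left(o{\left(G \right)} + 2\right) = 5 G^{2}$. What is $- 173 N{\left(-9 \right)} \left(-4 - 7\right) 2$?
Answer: $1903$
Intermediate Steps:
$o{\left(G \right)} = -2 + \frac{5 G^{2}}{8}$
$N{\left(h \right)} = \frac{1}{2}$ ($N{\left(h \right)} = -2 + \frac{5 \left(-2\right)^{2}}{8} = -2 + \frac{5}{8} \cdot 4 = -2 + \frac{5}{2} = \frac{1}{2}$)
$- 173 N{\left(-9 \right)} \left(-4 - 7\right) 2 = \left(-173\right) \frac{1}{2} \left(-4 - 7\right) 2 = - \frac{173 \left(\left(-11\right) 2\right)}{2} = \left(- \frac{173}{2}\right) \left(-22\right) = 1903$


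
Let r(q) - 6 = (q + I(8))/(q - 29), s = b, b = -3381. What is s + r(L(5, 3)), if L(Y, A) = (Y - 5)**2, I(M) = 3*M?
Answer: -97899/29 ≈ -3375.8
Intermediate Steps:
L(Y, A) = (-5 + Y)**2
s = -3381
r(q) = 6 + (24 + q)/(-29 + q) (r(q) = 6 + (q + 3*8)/(q - 29) = 6 + (q + 24)/(-29 + q) = 6 + (24 + q)/(-29 + q))
s + r(L(5, 3)) = -3381 + (-150 + 7*(-5 + 5)**2)/(-29 + (-5 + 5)**2) = -3381 + (-150 + 7*0**2)/(-29 + 0**2) = -3381 + (-150 + 7*0)/(-29 + 0) = -3381 + (-150 + 0)/(-29) = -3381 - 1/29*(-150) = -3381 + 150/29 = -97899/29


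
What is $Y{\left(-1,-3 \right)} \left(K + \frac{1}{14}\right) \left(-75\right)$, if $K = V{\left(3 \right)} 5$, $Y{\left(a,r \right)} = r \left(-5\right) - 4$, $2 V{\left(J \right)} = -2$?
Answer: $\frac{56925}{14} \approx 4066.1$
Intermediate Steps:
$V{\left(J \right)} = -1$ ($V{\left(J \right)} = \frac{1}{2} \left(-2\right) = -1$)
$Y{\left(a,r \right)} = -4 - 5 r$ ($Y{\left(a,r \right)} = - 5 r - 4 = -4 - 5 r$)
$K = -5$ ($K = \left(-1\right) 5 = -5$)
$Y{\left(-1,-3 \right)} \left(K + \frac{1}{14}\right) \left(-75\right) = \left(-4 - -15\right) \left(-5 + \frac{1}{14}\right) \left(-75\right) = \left(-4 + 15\right) \left(-5 + \frac{1}{14}\right) \left(-75\right) = 11 \left(- \frac{69}{14}\right) \left(-75\right) = \left(- \frac{759}{14}\right) \left(-75\right) = \frac{56925}{14}$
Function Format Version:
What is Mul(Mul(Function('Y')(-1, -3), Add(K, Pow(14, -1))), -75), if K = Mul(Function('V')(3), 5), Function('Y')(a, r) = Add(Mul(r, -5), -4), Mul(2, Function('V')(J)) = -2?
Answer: Rational(56925, 14) ≈ 4066.1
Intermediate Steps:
Function('V')(J) = -1 (Function('V')(J) = Mul(Rational(1, 2), -2) = -1)
Function('Y')(a, r) = Add(-4, Mul(-5, r)) (Function('Y')(a, r) = Add(Mul(-5, r), -4) = Add(-4, Mul(-5, r)))
K = -5 (K = Mul(-1, 5) = -5)
Mul(Mul(Function('Y')(-1, -3), Add(K, Pow(14, -1))), -75) = Mul(Mul(Add(-4, Mul(-5, -3)), Add(-5, Pow(14, -1))), -75) = Mul(Mul(Add(-4, 15), Add(-5, Rational(1, 14))), -75) = Mul(Mul(11, Rational(-69, 14)), -75) = Mul(Rational(-759, 14), -75) = Rational(56925, 14)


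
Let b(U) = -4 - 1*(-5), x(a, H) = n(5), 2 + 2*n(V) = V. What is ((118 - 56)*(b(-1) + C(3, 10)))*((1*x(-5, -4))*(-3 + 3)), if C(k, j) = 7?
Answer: 0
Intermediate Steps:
n(V) = -1 + V/2
x(a, H) = 3/2 (x(a, H) = -1 + (½)*5 = -1 + 5/2 = 3/2)
b(U) = 1 (b(U) = -4 + 5 = 1)
((118 - 56)*(b(-1) + C(3, 10)))*((1*x(-5, -4))*(-3 + 3)) = ((118 - 56)*(1 + 7))*((1*(3/2))*(-3 + 3)) = (62*8)*((3/2)*0) = 496*0 = 0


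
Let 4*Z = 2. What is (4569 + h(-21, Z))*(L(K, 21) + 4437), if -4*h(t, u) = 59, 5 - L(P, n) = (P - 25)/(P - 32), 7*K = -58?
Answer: 22815171187/1128 ≈ 2.0226e+7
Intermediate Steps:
K = -58/7 (K = (⅐)*(-58) = -58/7 ≈ -8.2857)
L(P, n) = 5 - (-25 + P)/(-32 + P) (L(P, n) = 5 - (P - 25)/(P - 32) = 5 - (-25 + P)/(-32 + P))
Z = ½ (Z = (¼)*2 = ½ ≈ 0.50000)
h(t, u) = -59/4 (h(t, u) = -¼*59 = -59/4)
(4569 + h(-21, Z))*(L(K, 21) + 4437) = (4569 - 59/4)*((-135 + 4*(-58/7))/(-32 - 58/7) + 4437) = 18217*((-135 - 232/7)/(-282/7) + 4437)/4 = 18217*(-7/282*(-1177/7) + 4437)/4 = 18217*(1177/282 + 4437)/4 = (18217/4)*(1252411/282) = 22815171187/1128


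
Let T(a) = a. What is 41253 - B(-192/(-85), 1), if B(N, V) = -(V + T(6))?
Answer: 41260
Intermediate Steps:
B(N, V) = -6 - V (B(N, V) = -(V + 6) = -(6 + V) = -6 - V)
41253 - B(-192/(-85), 1) = 41253 - (-6 - 1*1) = 41253 - (-6 - 1) = 41253 - 1*(-7) = 41253 + 7 = 41260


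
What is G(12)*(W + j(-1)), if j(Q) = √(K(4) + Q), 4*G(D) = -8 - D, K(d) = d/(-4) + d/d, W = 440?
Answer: -2200 - 5*I ≈ -2200.0 - 5.0*I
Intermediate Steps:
K(d) = 1 - d/4 (K(d) = d*(-¼) + 1 = -d/4 + 1 = 1 - d/4)
G(D) = -2 - D/4 (G(D) = (-8 - D)/4 = -2 - D/4)
j(Q) = √Q (j(Q) = √((1 - ¼*4) + Q) = √((1 - 1) + Q) = √(0 + Q) = √Q)
G(12)*(W + j(-1)) = (-2 - ¼*12)*(440 + √(-1)) = (-2 - 3)*(440 + I) = -5*(440 + I) = -2200 - 5*I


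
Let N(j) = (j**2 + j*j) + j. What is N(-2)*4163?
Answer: 24978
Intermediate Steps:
N(j) = j + 2*j**2 (N(j) = (j**2 + j**2) + j = 2*j**2 + j = j + 2*j**2)
N(-2)*4163 = -2*(1 + 2*(-2))*4163 = -2*(1 - 4)*4163 = -2*(-3)*4163 = 6*4163 = 24978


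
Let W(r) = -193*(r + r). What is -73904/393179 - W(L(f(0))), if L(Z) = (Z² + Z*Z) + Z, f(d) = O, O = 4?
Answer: 5463541480/393179 ≈ 13896.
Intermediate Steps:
f(d) = 4
L(Z) = Z + 2*Z² (L(Z) = (Z² + Z²) + Z = 2*Z² + Z = Z + 2*Z²)
W(r) = -386*r
-73904/393179 - W(L(f(0))) = -73904/393179 - (-386)*4*(1 + 2*4) = -73904*1/393179 - (-386)*4*(1 + 8) = -73904/393179 - (-386)*4*9 = -73904/393179 - (-386)*36 = -73904/393179 - 1*(-13896) = -73904/393179 + 13896 = 5463541480/393179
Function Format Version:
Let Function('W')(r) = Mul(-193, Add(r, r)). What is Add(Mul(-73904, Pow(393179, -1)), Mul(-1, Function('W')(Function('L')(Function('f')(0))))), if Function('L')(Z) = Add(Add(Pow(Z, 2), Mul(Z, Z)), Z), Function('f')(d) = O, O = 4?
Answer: Rational(5463541480, 393179) ≈ 13896.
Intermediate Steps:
Function('f')(d) = 4
Function('L')(Z) = Add(Z, Mul(2, Pow(Z, 2))) (Function('L')(Z) = Add(Add(Pow(Z, 2), Pow(Z, 2)), Z) = Add(Mul(2, Pow(Z, 2)), Z) = Add(Z, Mul(2, Pow(Z, 2))))
Function('W')(r) = Mul(-386, r) (Function('W')(r) = Mul(-193, Mul(2, r)) = Mul(-386, r))
Add(Mul(-73904, Pow(393179, -1)), Mul(-1, Function('W')(Function('L')(Function('f')(0))))) = Add(Mul(-73904, Pow(393179, -1)), Mul(-1, Mul(-386, Mul(4, Add(1, Mul(2, 4)))))) = Add(Mul(-73904, Rational(1, 393179)), Mul(-1, Mul(-386, Mul(4, Add(1, 8))))) = Add(Rational(-73904, 393179), Mul(-1, Mul(-386, Mul(4, 9)))) = Add(Rational(-73904, 393179), Mul(-1, Mul(-386, 36))) = Add(Rational(-73904, 393179), Mul(-1, -13896)) = Add(Rational(-73904, 393179), 13896) = Rational(5463541480, 393179)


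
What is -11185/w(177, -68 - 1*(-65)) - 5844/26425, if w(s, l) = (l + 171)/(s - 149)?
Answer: -295598689/158550 ≈ -1864.4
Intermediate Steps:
w(s, l) = (171 + l)/(-149 + s)
-11185/w(177, -68 - 1*(-65)) - 5844/26425 = -11185*(-149 + 177)/(171 + (-68 - 1*(-65))) - 5844/26425 = -11185*28/(171 + (-68 + 65)) - 5844*1/26425 = -11185*28/(171 - 3) - 5844/26425 = -11185/((1/28)*168) - 5844/26425 = -11185/6 - 5844/26425 = -295598689/158550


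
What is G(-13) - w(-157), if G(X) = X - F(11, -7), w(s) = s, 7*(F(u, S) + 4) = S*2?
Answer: 150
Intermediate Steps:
F(u, S) = -4 + 2*S/7 (F(u, S) = -4 + (S*2)/7 = -4 + (2*S)/7 = -4 + 2*S/7)
G(X) = 6 + X (G(X) = X - (-4 + (2/7)*(-7)) = X - (-4 - 2) = X - 1*(-6) = X + 6 = 6 + X)
G(-13) - w(-157) = (6 - 13) - 1*(-157) = -7 + 157 = 150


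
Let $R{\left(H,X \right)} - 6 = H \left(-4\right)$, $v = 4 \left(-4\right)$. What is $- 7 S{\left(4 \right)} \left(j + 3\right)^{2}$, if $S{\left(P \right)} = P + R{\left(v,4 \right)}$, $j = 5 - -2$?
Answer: $-51800$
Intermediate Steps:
$v = -16$
$j = 7$ ($j = 5 + 2 = 7$)
$R{\left(H,X \right)} = 6 - 4 H$ ($R{\left(H,X \right)} = 6 + H \left(-4\right) = 6 - 4 H$)
$S{\left(P \right)} = 70 + P$ ($S{\left(P \right)} = P + \left(6 - -64\right) = P + \left(6 + 64\right) = P + 70 = 70 + P$)
$- 7 S{\left(4 \right)} \left(j + 3\right)^{2} = - 7 \left(70 + 4\right) \left(7 + 3\right)^{2} = \left(-7\right) 74 \cdot 10^{2} = \left(-518\right) 100 = -51800$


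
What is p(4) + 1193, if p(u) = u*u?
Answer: 1209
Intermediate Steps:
p(u) = u²
p(4) + 1193 = 4² + 1193 = 16 + 1193 = 1209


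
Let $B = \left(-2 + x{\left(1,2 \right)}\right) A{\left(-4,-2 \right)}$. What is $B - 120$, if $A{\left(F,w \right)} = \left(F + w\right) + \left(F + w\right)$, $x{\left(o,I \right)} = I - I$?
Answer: $-96$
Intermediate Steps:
$x{\left(o,I \right)} = 0$
$A{\left(F,w \right)} = 2 F + 2 w$
$B = 24$ ($B = \left(-2 + 0\right) \left(2 \left(-4\right) + 2 \left(-2\right)\right) = - 2 \left(-8 - 4\right) = \left(-2\right) \left(-12\right) = 24$)
$B - 120 = 24 - 120 = -96$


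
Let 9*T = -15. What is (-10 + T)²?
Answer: 1225/9 ≈ 136.11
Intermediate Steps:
T = -5/3 (T = (⅑)*(-15) = -5/3 ≈ -1.6667)
(-10 + T)² = (-10 - 5/3)² = (-35/3)² = 1225/9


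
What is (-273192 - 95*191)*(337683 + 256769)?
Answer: -173185862324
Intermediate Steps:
(-273192 - 95*191)*(337683 + 256769) = (-273192 - 18145)*594452 = -291337*594452 = -173185862324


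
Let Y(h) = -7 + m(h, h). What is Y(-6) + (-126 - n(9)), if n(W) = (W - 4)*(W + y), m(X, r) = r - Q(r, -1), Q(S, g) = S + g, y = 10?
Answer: -227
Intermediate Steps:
m(X, r) = 1 (m(X, r) = r - (r - 1) = r - (-1 + r) = r + (1 - r) = 1)
n(W) = (-4 + W)*(10 + W) (n(W) = (W - 4)*(W + 10) = (-4 + W)*(10 + W))
Y(h) = -6 (Y(h) = -7 + 1 = -6)
Y(-6) + (-126 - n(9)) = -6 + (-126 - (-40 + 9² + 6*9)) = -6 + (-126 - (-40 + 81 + 54)) = -6 + (-126 - 1*95) = -6 + (-126 - 95) = -6 - 221 = -227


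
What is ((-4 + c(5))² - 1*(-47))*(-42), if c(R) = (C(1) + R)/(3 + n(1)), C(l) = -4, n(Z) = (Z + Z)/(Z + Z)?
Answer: -20517/8 ≈ -2564.6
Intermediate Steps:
n(Z) = 1 (n(Z) = (2*Z)/((2*Z)) = (2*Z)*(1/(2*Z)) = 1)
c(R) = -1 + R/4 (c(R) = (-4 + R)/(3 + 1) = (-4 + R)/4 = (-4 + R)*(¼) = -1 + R/4)
((-4 + c(5))² - 1*(-47))*(-42) = ((-4 + (-1 + (¼)*5))² - 1*(-47))*(-42) = ((-4 + (-1 + 5/4))² + 47)*(-42) = ((-4 + ¼)² + 47)*(-42) = ((-15/4)² + 47)*(-42) = (225/16 + 47)*(-42) = (977/16)*(-42) = -20517/8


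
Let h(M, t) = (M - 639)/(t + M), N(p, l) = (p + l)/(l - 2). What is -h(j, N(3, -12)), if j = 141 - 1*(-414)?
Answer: 392/2593 ≈ 0.15118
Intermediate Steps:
N(p, l) = (l + p)/(-2 + l)
j = 555 (j = 141 + 414 = 555)
h(M, t) = (-639 + M)/(M + t)
-h(j, N(3, -12)) = -(-639 + 555)/(555 + (-12 + 3)/(-2 - 12)) = -(-84)/(555 - 9/(-14)) = -(-84)/(555 - 1/14*(-9)) = -(-84)/(555 + 9/14) = -(-84)/7779/14 = -14*(-84)/7779 = -1*(-392/2593) = 392/2593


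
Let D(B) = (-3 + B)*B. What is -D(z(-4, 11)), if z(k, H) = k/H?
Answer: -148/121 ≈ -1.2231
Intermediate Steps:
D(B) = B*(-3 + B)
-D(z(-4, 11)) = -(-4/11)*(-3 - 4/11) = -(-4*1/11)*(-3 - 4*1/11) = -(-4)*(-3 - 4/11)/11 = -(-4)*(-37)/(11*11) = -1*148/121 = -148/121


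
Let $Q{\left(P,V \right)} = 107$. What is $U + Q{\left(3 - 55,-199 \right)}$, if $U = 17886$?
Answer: $17993$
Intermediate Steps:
$U + Q{\left(3 - 55,-199 \right)} = 17886 + 107 = 17993$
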